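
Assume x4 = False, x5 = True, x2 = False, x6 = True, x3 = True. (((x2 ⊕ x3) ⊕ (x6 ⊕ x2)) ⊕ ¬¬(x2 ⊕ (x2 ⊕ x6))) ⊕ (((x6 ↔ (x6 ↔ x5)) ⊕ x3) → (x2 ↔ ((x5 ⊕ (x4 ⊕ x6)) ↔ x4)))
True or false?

Substituting x4=False, x5=True, x2=False, x6=True, x3=True:
x2 ⊕ x3 = False ⊕ True = True
x6 ⊕ x2 = True ⊕ False = True
(x2 ⊕ x3) ⊕ (x6 ⊕ x2) = True ⊕ True = False
x2 ⊕ x6 = False ⊕ True = True
x2 ⊕ (x2 ⊕ x6) = False ⊕ True = True
¬(x2 ⊕ (x2 ⊕ x6)) = ¬True = False
¬¬(x2 ⊕ (x2 ⊕ x6)) = ¬False = True
((x2 ⊕ x3) ⊕ (x6 ⊕ x2)) ⊕ ¬¬(x2 ⊕ (x2 ⊕ x6)) = False ⊕ True = True
x6 ↔ x5 = True ↔ True = True
x6 ↔ (x6 ↔ x5) = True ↔ True = True
(x6 ↔ (x6 ↔ x5)) ⊕ x3 = True ⊕ True = False
x4 ⊕ x6 = False ⊕ True = True
x5 ⊕ (x4 ⊕ x6) = True ⊕ True = False
(x5 ⊕ (x4 ⊕ x6)) ↔ x4 = False ↔ False = True
x2 ↔ ((x5 ⊕ (x4 ⊕ x6)) ↔ x4) = False ↔ True = False
((x6 ↔ (x6 ↔ x5)) ⊕ x3) → (x2 ↔ ((x5 ⊕ (x4 ⊕ x6)) ↔ x4)) = False → False = True
(((x2 ⊕ x3) ⊕ (x6 ⊕ x2)) ⊕ ¬¬(x2 ⊕ (x2 ⊕ x6))) ⊕ (((x6 ↔ (x6 ↔ x5)) ⊕ x3) → (x2 ↔ ((x5 ⊕ (x4 ⊕ x6)) ↔ x4))) = True ⊕ True = False

False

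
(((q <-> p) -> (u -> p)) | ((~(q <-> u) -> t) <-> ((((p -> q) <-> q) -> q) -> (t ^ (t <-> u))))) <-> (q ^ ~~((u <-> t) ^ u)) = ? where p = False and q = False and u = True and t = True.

Substituting p=False, q=False, u=True, t=True:
q <-> p = False <-> False = True
u -> p = True -> False = False
(q <-> p) -> (u -> p) = True -> False = False
q <-> u = False <-> True = False
~(q <-> u) = ~False = True
~(q <-> u) -> t = True -> True = True
p -> q = False -> False = True
(p -> q) <-> q = True <-> False = False
((p -> q) <-> q) -> q = False -> False = True
t <-> u = True <-> True = True
t ^ (t <-> u) = True ^ True = False
(((p -> q) <-> q) -> q) -> (t ^ (t <-> u)) = True -> False = False
(~(q <-> u) -> t) <-> ((((p -> q) <-> q) -> q) -> (t ^ (t <-> u))) = True <-> False = False
((q <-> p) -> (u -> p)) | ((~(q <-> u) -> t) <-> ((((p -> q) <-> q) -> q) -> (t ^ (t <-> u)))) = False | False = False
u <-> t = True <-> True = True
(u <-> t) ^ u = True ^ True = False
~((u <-> t) ^ u) = ~False = True
~~((u <-> t) ^ u) = ~True = False
q ^ ~~((u <-> t) ^ u) = False ^ False = False
(((q <-> p) -> (u -> p)) | ((~(q <-> u) -> t) <-> ((((p -> q) <-> q) -> q) -> (t ^ (t <-> u))))) <-> (q ^ ~~((u <-> t) ^ u)) = False <-> False = True

True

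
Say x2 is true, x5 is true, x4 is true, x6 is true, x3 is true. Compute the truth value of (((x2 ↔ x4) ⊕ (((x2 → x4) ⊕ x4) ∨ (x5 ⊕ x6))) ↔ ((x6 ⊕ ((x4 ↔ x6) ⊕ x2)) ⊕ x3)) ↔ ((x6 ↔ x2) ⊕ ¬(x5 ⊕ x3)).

T

x2 ↔ x4 = T ↔ T = T
x2 → x4 = T → T = T
(x2 → x4) ⊕ x4 = T ⊕ T = F
x5 ⊕ x6 = T ⊕ T = F
((x2 → x4) ⊕ x4) ∨ (x5 ⊕ x6) = F ∨ F = F
(x2 ↔ x4) ⊕ (((x2 → x4) ⊕ x4) ∨ (x5 ⊕ x6)) = T ⊕ F = T
x4 ↔ x6 = T ↔ T = T
(x4 ↔ x6) ⊕ x2 = T ⊕ T = F
x6 ⊕ ((x4 ↔ x6) ⊕ x2) = T ⊕ F = T
(x6 ⊕ ((x4 ↔ x6) ⊕ x2)) ⊕ x3 = T ⊕ T = F
((x2 ↔ x4) ⊕ (((x2 → x4) ⊕ x4) ∨ (x5 ⊕ x6))) ↔ ((x6 ⊕ ((x4 ↔ x6) ⊕ x2)) ⊕ x3) = T ↔ F = F
x6 ↔ x2 = T ↔ T = T
x5 ⊕ x3 = T ⊕ T = F
¬(x5 ⊕ x3) = ¬F = T
(x6 ↔ x2) ⊕ ¬(x5 ⊕ x3) = T ⊕ T = F
(((x2 ↔ x4) ⊕ (((x2 → x4) ⊕ x4) ∨ (x5 ⊕ x6))) ↔ ((x6 ⊕ ((x4 ↔ x6) ⊕ x2)) ⊕ x3)) ↔ ((x6 ↔ x2) ⊕ ¬(x5 ⊕ x3)) = F ↔ F = T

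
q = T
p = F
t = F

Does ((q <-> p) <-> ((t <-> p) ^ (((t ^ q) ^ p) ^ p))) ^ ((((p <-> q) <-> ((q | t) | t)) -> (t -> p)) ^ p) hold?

q <-> p = T <-> F = F
t <-> p = F <-> F = T
t ^ q = F ^ T = T
(t ^ q) ^ p = T ^ F = T
((t ^ q) ^ p) ^ p = T ^ F = T
(t <-> p) ^ (((t ^ q) ^ p) ^ p) = T ^ T = F
(q <-> p) <-> ((t <-> p) ^ (((t ^ q) ^ p) ^ p)) = F <-> F = T
p <-> q = F <-> T = F
q | t = T | F = T
(q | t) | t = T | F = T
(p <-> q) <-> ((q | t) | t) = F <-> T = F
t -> p = F -> F = T
((p <-> q) <-> ((q | t) | t)) -> (t -> p) = F -> T = T
(((p <-> q) <-> ((q | t) | t)) -> (t -> p)) ^ p = T ^ F = T
((q <-> p) <-> ((t <-> p) ^ (((t ^ q) ^ p) ^ p))) ^ ((((p <-> q) <-> ((q | t) | t)) -> (t -> p)) ^ p) = T ^ T = F

F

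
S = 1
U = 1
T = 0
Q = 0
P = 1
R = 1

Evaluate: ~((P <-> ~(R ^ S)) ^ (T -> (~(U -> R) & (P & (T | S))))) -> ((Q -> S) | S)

R ^ S = 1 ^ 1 = 0
~(R ^ S) = ~0 = 1
P <-> ~(R ^ S) = 1 <-> 1 = 1
U -> R = 1 -> 1 = 1
~(U -> R) = ~1 = 0
T | S = 0 | 1 = 1
P & (T | S) = 1 & 1 = 1
~(U -> R) & (P & (T | S)) = 0 & 1 = 0
T -> (~(U -> R) & (P & (T | S))) = 0 -> 0 = 1
(P <-> ~(R ^ S)) ^ (T -> (~(U -> R) & (P & (T | S)))) = 1 ^ 1 = 0
~((P <-> ~(R ^ S)) ^ (T -> (~(U -> R) & (P & (T | S))))) = ~0 = 1
Q -> S = 0 -> 1 = 1
(Q -> S) | S = 1 | 1 = 1
~((P <-> ~(R ^ S)) ^ (T -> (~(U -> R) & (P & (T | S))))) -> ((Q -> S) | S) = 1 -> 1 = 1

1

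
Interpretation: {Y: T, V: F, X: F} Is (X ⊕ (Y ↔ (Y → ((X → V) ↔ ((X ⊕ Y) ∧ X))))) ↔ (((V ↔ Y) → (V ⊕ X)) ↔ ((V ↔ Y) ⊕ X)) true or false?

T

X → V = F → F = T
X ⊕ Y = F ⊕ T = T
(X ⊕ Y) ∧ X = T ∧ F = F
(X → V) ↔ ((X ⊕ Y) ∧ X) = T ↔ F = F
Y → ((X → V) ↔ ((X ⊕ Y) ∧ X)) = T → F = F
Y ↔ (Y → ((X → V) ↔ ((X ⊕ Y) ∧ X))) = T ↔ F = F
X ⊕ (Y ↔ (Y → ((X → V) ↔ ((X ⊕ Y) ∧ X)))) = F ⊕ F = F
V ↔ Y = F ↔ T = F
V ⊕ X = F ⊕ F = F
(V ↔ Y) → (V ⊕ X) = F → F = T
V ↔ Y = F ↔ T = F
(V ↔ Y) ⊕ X = F ⊕ F = F
((V ↔ Y) → (V ⊕ X)) ↔ ((V ↔ Y) ⊕ X) = T ↔ F = F
(X ⊕ (Y ↔ (Y → ((X → V) ↔ ((X ⊕ Y) ∧ X))))) ↔ (((V ↔ Y) → (V ⊕ X)) ↔ ((V ↔ Y) ⊕ X)) = F ↔ F = T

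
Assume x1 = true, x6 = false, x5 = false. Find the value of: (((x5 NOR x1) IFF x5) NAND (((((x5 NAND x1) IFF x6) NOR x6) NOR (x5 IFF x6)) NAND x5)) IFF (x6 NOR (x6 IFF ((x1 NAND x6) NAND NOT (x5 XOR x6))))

x5 NOR x1 = false NOR true = false
(x5 NOR x1) IFF x5 = false IFF false = true
x5 NAND x1 = false NAND true = true
(x5 NAND x1) IFF x6 = true IFF false = false
((x5 NAND x1) IFF x6) NOR x6 = false NOR false = true
x5 IFF x6 = false IFF false = true
(((x5 NAND x1) IFF x6) NOR x6) NOR (x5 IFF x6) = true NOR true = false
((((x5 NAND x1) IFF x6) NOR x6) NOR (x5 IFF x6)) NAND x5 = false NAND false = true
((x5 NOR x1) IFF x5) NAND (((((x5 NAND x1) IFF x6) NOR x6) NOR (x5 IFF x6)) NAND x5) = true NAND true = false
x1 NAND x6 = true NAND false = true
x5 XOR x6 = false XOR false = false
NOT (x5 XOR x6) = NOT false = true
(x1 NAND x6) NAND NOT (x5 XOR x6) = true NAND true = false
x6 IFF ((x1 NAND x6) NAND NOT (x5 XOR x6)) = false IFF false = true
x6 NOR (x6 IFF ((x1 NAND x6) NAND NOT (x5 XOR x6))) = false NOR true = false
(((x5 NOR x1) IFF x5) NAND (((((x5 NAND x1) IFF x6) NOR x6) NOR (x5 IFF x6)) NAND x5)) IFF (x6 NOR (x6 IFF ((x1 NAND x6) NAND NOT (x5 XOR x6)))) = false IFF false = true

true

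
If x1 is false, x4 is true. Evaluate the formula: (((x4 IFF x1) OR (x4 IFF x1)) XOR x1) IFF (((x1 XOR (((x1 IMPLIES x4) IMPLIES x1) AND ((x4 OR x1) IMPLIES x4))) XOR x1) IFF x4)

Substituting x1=false, x4=true:
x4 IFF x1 = true IFF false = false
x4 IFF x1 = true IFF false = false
(x4 IFF x1) OR (x4 IFF x1) = false OR false = false
((x4 IFF x1) OR (x4 IFF x1)) XOR x1 = false XOR false = false
x1 IMPLIES x4 = false IMPLIES true = true
(x1 IMPLIES x4) IMPLIES x1 = true IMPLIES false = false
x4 OR x1 = true OR false = true
(x4 OR x1) IMPLIES x4 = true IMPLIES true = true
((x1 IMPLIES x4) IMPLIES x1) AND ((x4 OR x1) IMPLIES x4) = false AND true = false
x1 XOR (((x1 IMPLIES x4) IMPLIES x1) AND ((x4 OR x1) IMPLIES x4)) = false XOR false = false
(x1 XOR (((x1 IMPLIES x4) IMPLIES x1) AND ((x4 OR x1) IMPLIES x4))) XOR x1 = false XOR false = false
((x1 XOR (((x1 IMPLIES x4) IMPLIES x1) AND ((x4 OR x1) IMPLIES x4))) XOR x1) IFF x4 = false IFF true = false
(((x4 IFF x1) OR (x4 IFF x1)) XOR x1) IFF (((x1 XOR (((x1 IMPLIES x4) IMPLIES x1) AND ((x4 OR x1) IMPLIES x4))) XOR x1) IFF x4) = false IFF false = true

true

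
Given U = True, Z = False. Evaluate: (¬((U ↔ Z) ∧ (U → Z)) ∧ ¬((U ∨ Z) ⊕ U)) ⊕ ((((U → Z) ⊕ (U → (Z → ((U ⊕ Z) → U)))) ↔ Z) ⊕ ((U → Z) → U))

False

U ↔ Z = True ↔ False = False
U → Z = True → False = False
(U ↔ Z) ∧ (U → Z) = False ∧ False = False
¬((U ↔ Z) ∧ (U → Z)) = ¬False = True
U ∨ Z = True ∨ False = True
(U ∨ Z) ⊕ U = True ⊕ True = False
¬((U ∨ Z) ⊕ U) = ¬False = True
¬((U ↔ Z) ∧ (U → Z)) ∧ ¬((U ∨ Z) ⊕ U) = True ∧ True = True
U → Z = True → False = False
U ⊕ Z = True ⊕ False = True
(U ⊕ Z) → U = True → True = True
Z → ((U ⊕ Z) → U) = False → True = True
U → (Z → ((U ⊕ Z) → U)) = True → True = True
(U → Z) ⊕ (U → (Z → ((U ⊕ Z) → U))) = False ⊕ True = True
((U → Z) ⊕ (U → (Z → ((U ⊕ Z) → U)))) ↔ Z = True ↔ False = False
U → Z = True → False = False
(U → Z) → U = False → True = True
(((U → Z) ⊕ (U → (Z → ((U ⊕ Z) → U)))) ↔ Z) ⊕ ((U → Z) → U) = False ⊕ True = True
(¬((U ↔ Z) ∧ (U → Z)) ∧ ¬((U ∨ Z) ⊕ U)) ⊕ ((((U → Z) ⊕ (U → (Z → ((U ⊕ Z) → U)))) ↔ Z) ⊕ ((U → Z) → U)) = True ⊕ True = False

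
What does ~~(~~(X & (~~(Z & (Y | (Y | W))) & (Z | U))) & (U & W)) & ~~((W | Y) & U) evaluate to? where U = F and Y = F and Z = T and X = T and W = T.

Y | W = F | T = T
Y | (Y | W) = F | T = T
Z & (Y | (Y | W)) = T & T = T
~(Z & (Y | (Y | W))) = ~T = F
~~(Z & (Y | (Y | W))) = ~F = T
Z | U = T | F = T
~~(Z & (Y | (Y | W))) & (Z | U) = T & T = T
X & (~~(Z & (Y | (Y | W))) & (Z | U)) = T & T = T
~(X & (~~(Z & (Y | (Y | W))) & (Z | U))) = ~T = F
~~(X & (~~(Z & (Y | (Y | W))) & (Z | U))) = ~F = T
U & W = F & T = F
~~(X & (~~(Z & (Y | (Y | W))) & (Z | U))) & (U & W) = T & F = F
~(~~(X & (~~(Z & (Y | (Y | W))) & (Z | U))) & (U & W)) = ~F = T
~~(~~(X & (~~(Z & (Y | (Y | W))) & (Z | U))) & (U & W)) = ~T = F
W | Y = T | F = T
(W | Y) & U = T & F = F
~((W | Y) & U) = ~F = T
~~((W | Y) & U) = ~T = F
~~(~~(X & (~~(Z & (Y | (Y | W))) & (Z | U))) & (U & W)) & ~~((W | Y) & U) = F & F = F

F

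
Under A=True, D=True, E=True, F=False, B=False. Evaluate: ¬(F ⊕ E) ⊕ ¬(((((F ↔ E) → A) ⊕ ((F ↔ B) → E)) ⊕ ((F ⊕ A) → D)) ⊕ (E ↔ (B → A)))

True

F ⊕ E = False ⊕ True = True
¬(F ⊕ E) = ¬True = False
F ↔ E = False ↔ True = False
(F ↔ E) → A = False → True = True
F ↔ B = False ↔ False = True
(F ↔ B) → E = True → True = True
((F ↔ E) → A) ⊕ ((F ↔ B) → E) = True ⊕ True = False
F ⊕ A = False ⊕ True = True
(F ⊕ A) → D = True → True = True
(((F ↔ E) → A) ⊕ ((F ↔ B) → E)) ⊕ ((F ⊕ A) → D) = False ⊕ True = True
B → A = False → True = True
E ↔ (B → A) = True ↔ True = True
((((F ↔ E) → A) ⊕ ((F ↔ B) → E)) ⊕ ((F ⊕ A) → D)) ⊕ (E ↔ (B → A)) = True ⊕ True = False
¬(((((F ↔ E) → A) ⊕ ((F ↔ B) → E)) ⊕ ((F ⊕ A) → D)) ⊕ (E ↔ (B → A))) = ¬False = True
¬(F ⊕ E) ⊕ ¬(((((F ↔ E) → A) ⊕ ((F ↔ B) → E)) ⊕ ((F ⊕ A) → D)) ⊕ (E ↔ (B → A))) = False ⊕ True = True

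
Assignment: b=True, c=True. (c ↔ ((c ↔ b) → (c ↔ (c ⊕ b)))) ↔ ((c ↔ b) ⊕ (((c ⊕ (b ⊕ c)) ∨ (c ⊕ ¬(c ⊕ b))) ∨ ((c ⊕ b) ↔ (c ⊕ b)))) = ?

True

c ↔ b = True ↔ True = True
c ⊕ b = True ⊕ True = False
c ↔ (c ⊕ b) = True ↔ False = False
(c ↔ b) → (c ↔ (c ⊕ b)) = True → False = False
c ↔ ((c ↔ b) → (c ↔ (c ⊕ b))) = True ↔ False = False
c ↔ b = True ↔ True = True
b ⊕ c = True ⊕ True = False
c ⊕ (b ⊕ c) = True ⊕ False = True
c ⊕ b = True ⊕ True = False
¬(c ⊕ b) = ¬False = True
c ⊕ ¬(c ⊕ b) = True ⊕ True = False
(c ⊕ (b ⊕ c)) ∨ (c ⊕ ¬(c ⊕ b)) = True ∨ False = True
c ⊕ b = True ⊕ True = False
c ⊕ b = True ⊕ True = False
(c ⊕ b) ↔ (c ⊕ b) = False ↔ False = True
((c ⊕ (b ⊕ c)) ∨ (c ⊕ ¬(c ⊕ b))) ∨ ((c ⊕ b) ↔ (c ⊕ b)) = True ∨ True = True
(c ↔ b) ⊕ (((c ⊕ (b ⊕ c)) ∨ (c ⊕ ¬(c ⊕ b))) ∨ ((c ⊕ b) ↔ (c ⊕ b))) = True ⊕ True = False
(c ↔ ((c ↔ b) → (c ↔ (c ⊕ b)))) ↔ ((c ↔ b) ⊕ (((c ⊕ (b ⊕ c)) ∨ (c ⊕ ¬(c ⊕ b))) ∨ ((c ⊕ b) ↔ (c ⊕ b)))) = False ↔ False = True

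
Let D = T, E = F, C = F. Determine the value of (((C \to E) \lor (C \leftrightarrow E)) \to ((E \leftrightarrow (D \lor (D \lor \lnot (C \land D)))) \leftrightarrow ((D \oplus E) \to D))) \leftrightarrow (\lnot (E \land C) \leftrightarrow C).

T

Substituting D=T, E=F, C=F:
C \to E = F \to F = T
C \leftrightarrow E = F \leftrightarrow F = T
(C \to E) \lor (C \leftrightarrow E) = T \lor T = T
C \land D = F \land T = F
\lnot (C \land D) = \lnot F = T
D \lor \lnot (C \land D) = T \lor T = T
D \lor (D \lor \lnot (C \land D)) = T \lor T = T
E \leftrightarrow (D \lor (D \lor \lnot (C \land D))) = F \leftrightarrow T = F
D \oplus E = T \oplus F = T
(D \oplus E) \to D = T \to T = T
(E \leftrightarrow (D \lor (D \lor \lnot (C \land D)))) \leftrightarrow ((D \oplus E) \to D) = F \leftrightarrow T = F
((C \to E) \lor (C \leftrightarrow E)) \to ((E \leftrightarrow (D \lor (D \lor \lnot (C \land D)))) \leftrightarrow ((D \oplus E) \to D)) = T \to F = F
E \land C = F \land F = F
\lnot (E \land C) = \lnot F = T
\lnot (E \land C) \leftrightarrow C = T \leftrightarrow F = F
(((C \to E) \lor (C \leftrightarrow E)) \to ((E \leftrightarrow (D \lor (D \lor \lnot (C \land D)))) \leftrightarrow ((D \oplus E) \to D))) \leftrightarrow (\lnot (E \land C) \leftrightarrow C) = F \leftrightarrow F = T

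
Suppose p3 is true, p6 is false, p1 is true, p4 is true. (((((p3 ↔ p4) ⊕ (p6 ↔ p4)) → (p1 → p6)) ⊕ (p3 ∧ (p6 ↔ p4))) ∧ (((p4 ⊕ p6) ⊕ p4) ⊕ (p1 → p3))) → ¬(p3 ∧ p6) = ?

T

p3 ↔ p4 = T ↔ T = T
p6 ↔ p4 = F ↔ T = F
(p3 ↔ p4) ⊕ (p6 ↔ p4) = T ⊕ F = T
p1 → p6 = T → F = F
((p3 ↔ p4) ⊕ (p6 ↔ p4)) → (p1 → p6) = T → F = F
p6 ↔ p4 = F ↔ T = F
p3 ∧ (p6 ↔ p4) = T ∧ F = F
(((p3 ↔ p4) ⊕ (p6 ↔ p4)) → (p1 → p6)) ⊕ (p3 ∧ (p6 ↔ p4)) = F ⊕ F = F
p4 ⊕ p6 = T ⊕ F = T
(p4 ⊕ p6) ⊕ p4 = T ⊕ T = F
p1 → p3 = T → T = T
((p4 ⊕ p6) ⊕ p4) ⊕ (p1 → p3) = F ⊕ T = T
((((p3 ↔ p4) ⊕ (p6 ↔ p4)) → (p1 → p6)) ⊕ (p3 ∧ (p6 ↔ p4))) ∧ (((p4 ⊕ p6) ⊕ p4) ⊕ (p1 → p3)) = F ∧ T = F
p3 ∧ p6 = T ∧ F = F
¬(p3 ∧ p6) = ¬F = T
(((((p3 ↔ p4) ⊕ (p6 ↔ p4)) → (p1 → p6)) ⊕ (p3 ∧ (p6 ↔ p4))) ∧ (((p4 ⊕ p6) ⊕ p4) ⊕ (p1 → p3))) → ¬(p3 ∧ p6) = F → T = T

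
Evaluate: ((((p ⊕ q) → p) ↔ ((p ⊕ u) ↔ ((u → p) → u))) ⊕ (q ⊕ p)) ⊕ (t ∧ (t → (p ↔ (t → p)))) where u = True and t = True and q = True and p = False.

p ⊕ q = False ⊕ True = True
(p ⊕ q) → p = True → False = False
p ⊕ u = False ⊕ True = True
u → p = True → False = False
(u → p) → u = False → True = True
(p ⊕ u) ↔ ((u → p) → u) = True ↔ True = True
((p ⊕ q) → p) ↔ ((p ⊕ u) ↔ ((u → p) → u)) = False ↔ True = False
q ⊕ p = True ⊕ False = True
(((p ⊕ q) → p) ↔ ((p ⊕ u) ↔ ((u → p) → u))) ⊕ (q ⊕ p) = False ⊕ True = True
t → p = True → False = False
p ↔ (t → p) = False ↔ False = True
t → (p ↔ (t → p)) = True → True = True
t ∧ (t → (p ↔ (t → p))) = True ∧ True = True
((((p ⊕ q) → p) ↔ ((p ⊕ u) ↔ ((u → p) → u))) ⊕ (q ⊕ p)) ⊕ (t ∧ (t → (p ↔ (t → p)))) = True ⊕ True = False

False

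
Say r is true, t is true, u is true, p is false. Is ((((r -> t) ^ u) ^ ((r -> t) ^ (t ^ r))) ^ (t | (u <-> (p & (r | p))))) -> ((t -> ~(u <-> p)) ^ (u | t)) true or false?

Substituting r=1, t=1, u=1, p=0:
r -> t = 1 -> 1 = 1
(r -> t) ^ u = 1 ^ 1 = 0
r -> t = 1 -> 1 = 1
t ^ r = 1 ^ 1 = 0
(r -> t) ^ (t ^ r) = 1 ^ 0 = 1
((r -> t) ^ u) ^ ((r -> t) ^ (t ^ r)) = 0 ^ 1 = 1
r | p = 1 | 0 = 1
p & (r | p) = 0 & 1 = 0
u <-> (p & (r | p)) = 1 <-> 0 = 0
t | (u <-> (p & (r | p))) = 1 | 0 = 1
(((r -> t) ^ u) ^ ((r -> t) ^ (t ^ r))) ^ (t | (u <-> (p & (r | p)))) = 1 ^ 1 = 0
u <-> p = 1 <-> 0 = 0
~(u <-> p) = ~0 = 1
t -> ~(u <-> p) = 1 -> 1 = 1
u | t = 1 | 1 = 1
(t -> ~(u <-> p)) ^ (u | t) = 1 ^ 1 = 0
((((r -> t) ^ u) ^ ((r -> t) ^ (t ^ r))) ^ (t | (u <-> (p & (r | p))))) -> ((t -> ~(u <-> p)) ^ (u | t)) = 0 -> 0 = 1

1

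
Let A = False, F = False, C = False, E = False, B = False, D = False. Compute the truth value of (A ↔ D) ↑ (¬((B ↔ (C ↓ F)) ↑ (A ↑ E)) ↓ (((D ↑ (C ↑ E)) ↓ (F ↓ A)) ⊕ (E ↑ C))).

A ↔ D = False ↔ False = True
C ↓ F = False ↓ False = True
B ↔ (C ↓ F) = False ↔ True = False
A ↑ E = False ↑ False = True
(B ↔ (C ↓ F)) ↑ (A ↑ E) = False ↑ True = True
¬((B ↔ (C ↓ F)) ↑ (A ↑ E)) = ¬True = False
C ↑ E = False ↑ False = True
D ↑ (C ↑ E) = False ↑ True = True
F ↓ A = False ↓ False = True
(D ↑ (C ↑ E)) ↓ (F ↓ A) = True ↓ True = False
E ↑ C = False ↑ False = True
((D ↑ (C ↑ E)) ↓ (F ↓ A)) ⊕ (E ↑ C) = False ⊕ True = True
¬((B ↔ (C ↓ F)) ↑ (A ↑ E)) ↓ (((D ↑ (C ↑ E)) ↓ (F ↓ A)) ⊕ (E ↑ C)) = False ↓ True = False
(A ↔ D) ↑ (¬((B ↔ (C ↓ F)) ↑ (A ↑ E)) ↓ (((D ↑ (C ↑ E)) ↓ (F ↓ A)) ⊕ (E ↑ C))) = True ↑ False = True

True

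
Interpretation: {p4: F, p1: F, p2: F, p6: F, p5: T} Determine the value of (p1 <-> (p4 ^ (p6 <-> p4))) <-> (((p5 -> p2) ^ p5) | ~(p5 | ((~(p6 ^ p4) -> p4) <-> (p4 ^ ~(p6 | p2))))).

p6 <-> p4 = F <-> F = T
p4 ^ (p6 <-> p4) = F ^ T = T
p1 <-> (p4 ^ (p6 <-> p4)) = F <-> T = F
p5 -> p2 = T -> F = F
(p5 -> p2) ^ p5 = F ^ T = T
p6 ^ p4 = F ^ F = F
~(p6 ^ p4) = ~F = T
~(p6 ^ p4) -> p4 = T -> F = F
p6 | p2 = F | F = F
~(p6 | p2) = ~F = T
p4 ^ ~(p6 | p2) = F ^ T = T
(~(p6 ^ p4) -> p4) <-> (p4 ^ ~(p6 | p2)) = F <-> T = F
p5 | ((~(p6 ^ p4) -> p4) <-> (p4 ^ ~(p6 | p2))) = T | F = T
~(p5 | ((~(p6 ^ p4) -> p4) <-> (p4 ^ ~(p6 | p2)))) = ~T = F
((p5 -> p2) ^ p5) | ~(p5 | ((~(p6 ^ p4) -> p4) <-> (p4 ^ ~(p6 | p2)))) = T | F = T
(p1 <-> (p4 ^ (p6 <-> p4))) <-> (((p5 -> p2) ^ p5) | ~(p5 | ((~(p6 ^ p4) -> p4) <-> (p4 ^ ~(p6 | p2))))) = F <-> T = F

F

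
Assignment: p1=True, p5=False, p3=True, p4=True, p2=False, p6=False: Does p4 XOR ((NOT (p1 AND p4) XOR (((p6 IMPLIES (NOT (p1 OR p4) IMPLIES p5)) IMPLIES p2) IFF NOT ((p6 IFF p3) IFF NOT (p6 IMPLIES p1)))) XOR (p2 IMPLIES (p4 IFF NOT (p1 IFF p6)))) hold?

Substituting p1=True, p5=False, p3=True, p4=True, p2=False, p6=False:
p1 AND p4 = True AND True = True
NOT (p1 AND p4) = NOT True = False
p1 OR p4 = True OR True = True
NOT (p1 OR p4) = NOT True = False
NOT (p1 OR p4) IMPLIES p5 = False IMPLIES False = True
p6 IMPLIES (NOT (p1 OR p4) IMPLIES p5) = False IMPLIES True = True
(p6 IMPLIES (NOT (p1 OR p4) IMPLIES p5)) IMPLIES p2 = True IMPLIES False = False
p6 IFF p3 = False IFF True = False
p6 IMPLIES p1 = False IMPLIES True = True
NOT (p6 IMPLIES p1) = NOT True = False
(p6 IFF p3) IFF NOT (p6 IMPLIES p1) = False IFF False = True
NOT ((p6 IFF p3) IFF NOT (p6 IMPLIES p1)) = NOT True = False
((p6 IMPLIES (NOT (p1 OR p4) IMPLIES p5)) IMPLIES p2) IFF NOT ((p6 IFF p3) IFF NOT (p6 IMPLIES p1)) = False IFF False = True
NOT (p1 AND p4) XOR (((p6 IMPLIES (NOT (p1 OR p4) IMPLIES p5)) IMPLIES p2) IFF NOT ((p6 IFF p3) IFF NOT (p6 IMPLIES p1))) = False XOR True = True
p1 IFF p6 = True IFF False = False
NOT (p1 IFF p6) = NOT False = True
p4 IFF NOT (p1 IFF p6) = True IFF True = True
p2 IMPLIES (p4 IFF NOT (p1 IFF p6)) = False IMPLIES True = True
(NOT (p1 AND p4) XOR (((p6 IMPLIES (NOT (p1 OR p4) IMPLIES p5)) IMPLIES p2) IFF NOT ((p6 IFF p3) IFF NOT (p6 IMPLIES p1)))) XOR (p2 IMPLIES (p4 IFF NOT (p1 IFF p6))) = True XOR True = False
p4 XOR ((NOT (p1 AND p4) XOR (((p6 IMPLIES (NOT (p1 OR p4) IMPLIES p5)) IMPLIES p2) IFF NOT ((p6 IFF p3) IFF NOT (p6 IMPLIES p1)))) XOR (p2 IMPLIES (p4 IFF NOT (p1 IFF p6)))) = True XOR False = True

True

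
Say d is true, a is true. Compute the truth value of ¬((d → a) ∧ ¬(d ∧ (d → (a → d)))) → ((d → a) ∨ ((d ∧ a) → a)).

d → a = T → T = T
a → d = T → T = T
d → (a → d) = T → T = T
d ∧ (d → (a → d)) = T ∧ T = T
¬(d ∧ (d → (a → d))) = ¬T = F
(d → a) ∧ ¬(d ∧ (d → (a → d))) = T ∧ F = F
¬((d → a) ∧ ¬(d ∧ (d → (a → d)))) = ¬F = T
d → a = T → T = T
d ∧ a = T ∧ T = T
(d ∧ a) → a = T → T = T
(d → a) ∨ ((d ∧ a) → a) = T ∨ T = T
¬((d → a) ∧ ¬(d ∧ (d → (a → d)))) → ((d → a) ∨ ((d ∧ a) → a)) = T → T = T

T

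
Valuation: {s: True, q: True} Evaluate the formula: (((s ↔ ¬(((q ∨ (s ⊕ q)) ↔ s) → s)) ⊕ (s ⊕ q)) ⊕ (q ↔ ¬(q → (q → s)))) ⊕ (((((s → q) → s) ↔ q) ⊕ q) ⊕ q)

True

s ⊕ q = True ⊕ True = False
q ∨ (s ⊕ q) = True ∨ False = True
(q ∨ (s ⊕ q)) ↔ s = True ↔ True = True
((q ∨ (s ⊕ q)) ↔ s) → s = True → True = True
¬(((q ∨ (s ⊕ q)) ↔ s) → s) = ¬True = False
s ↔ ¬(((q ∨ (s ⊕ q)) ↔ s) → s) = True ↔ False = False
s ⊕ q = True ⊕ True = False
(s ↔ ¬(((q ∨ (s ⊕ q)) ↔ s) → s)) ⊕ (s ⊕ q) = False ⊕ False = False
q → s = True → True = True
q → (q → s) = True → True = True
¬(q → (q → s)) = ¬True = False
q ↔ ¬(q → (q → s)) = True ↔ False = False
((s ↔ ¬(((q ∨ (s ⊕ q)) ↔ s) → s)) ⊕ (s ⊕ q)) ⊕ (q ↔ ¬(q → (q → s))) = False ⊕ False = False
s → q = True → True = True
(s → q) → s = True → True = True
((s → q) → s) ↔ q = True ↔ True = True
(((s → q) → s) ↔ q) ⊕ q = True ⊕ True = False
((((s → q) → s) ↔ q) ⊕ q) ⊕ q = False ⊕ True = True
(((s ↔ ¬(((q ∨ (s ⊕ q)) ↔ s) → s)) ⊕ (s ⊕ q)) ⊕ (q ↔ ¬(q → (q → s)))) ⊕ (((((s → q) → s) ↔ q) ⊕ q) ⊕ q) = False ⊕ True = True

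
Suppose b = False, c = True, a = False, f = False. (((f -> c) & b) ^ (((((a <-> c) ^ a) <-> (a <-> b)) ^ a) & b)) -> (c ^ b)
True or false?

Substituting b=False, c=True, a=False, f=False:
f -> c = False -> True = True
(f -> c) & b = True & False = False
a <-> c = False <-> True = False
(a <-> c) ^ a = False ^ False = False
a <-> b = False <-> False = True
((a <-> c) ^ a) <-> (a <-> b) = False <-> True = False
(((a <-> c) ^ a) <-> (a <-> b)) ^ a = False ^ False = False
((((a <-> c) ^ a) <-> (a <-> b)) ^ a) & b = False & False = False
((f -> c) & b) ^ (((((a <-> c) ^ a) <-> (a <-> b)) ^ a) & b) = False ^ False = False
c ^ b = True ^ False = True
(((f -> c) & b) ^ (((((a <-> c) ^ a) <-> (a <-> b)) ^ a) & b)) -> (c ^ b) = False -> True = True

True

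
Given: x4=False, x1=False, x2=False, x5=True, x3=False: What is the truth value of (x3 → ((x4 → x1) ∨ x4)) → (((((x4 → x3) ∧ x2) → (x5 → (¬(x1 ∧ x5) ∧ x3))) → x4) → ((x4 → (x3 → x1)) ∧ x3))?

True

x4 → x1 = False → False = True
(x4 → x1) ∨ x4 = True ∨ False = True
x3 → ((x4 → x1) ∨ x4) = False → True = True
x4 → x3 = False → False = True
(x4 → x3) ∧ x2 = True ∧ False = False
x1 ∧ x5 = False ∧ True = False
¬(x1 ∧ x5) = ¬False = True
¬(x1 ∧ x5) ∧ x3 = True ∧ False = False
x5 → (¬(x1 ∧ x5) ∧ x3) = True → False = False
((x4 → x3) ∧ x2) → (x5 → (¬(x1 ∧ x5) ∧ x3)) = False → False = True
(((x4 → x3) ∧ x2) → (x5 → (¬(x1 ∧ x5) ∧ x3))) → x4 = True → False = False
x3 → x1 = False → False = True
x4 → (x3 → x1) = False → True = True
(x4 → (x3 → x1)) ∧ x3 = True ∧ False = False
((((x4 → x3) ∧ x2) → (x5 → (¬(x1 ∧ x5) ∧ x3))) → x4) → ((x4 → (x3 → x1)) ∧ x3) = False → False = True
(x3 → ((x4 → x1) ∨ x4)) → (((((x4 → x3) ∧ x2) → (x5 → (¬(x1 ∧ x5) ∧ x3))) → x4) → ((x4 → (x3 → x1)) ∧ x3)) = True → True = True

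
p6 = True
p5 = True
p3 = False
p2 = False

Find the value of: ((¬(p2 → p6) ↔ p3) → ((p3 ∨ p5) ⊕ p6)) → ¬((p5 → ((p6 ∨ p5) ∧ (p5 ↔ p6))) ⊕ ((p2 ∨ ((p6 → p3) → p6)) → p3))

True

Substituting p6=True, p5=True, p3=False, p2=False:
p2 → p6 = False → True = True
¬(p2 → p6) = ¬True = False
¬(p2 → p6) ↔ p3 = False ↔ False = True
p3 ∨ p5 = False ∨ True = True
(p3 ∨ p5) ⊕ p6 = True ⊕ True = False
(¬(p2 → p6) ↔ p3) → ((p3 ∨ p5) ⊕ p6) = True → False = False
p6 ∨ p5 = True ∨ True = True
p5 ↔ p6 = True ↔ True = True
(p6 ∨ p5) ∧ (p5 ↔ p6) = True ∧ True = True
p5 → ((p6 ∨ p5) ∧ (p5 ↔ p6)) = True → True = True
p6 → p3 = True → False = False
(p6 → p3) → p6 = False → True = True
p2 ∨ ((p6 → p3) → p6) = False ∨ True = True
(p2 ∨ ((p6 → p3) → p6)) → p3 = True → False = False
(p5 → ((p6 ∨ p5) ∧ (p5 ↔ p6))) ⊕ ((p2 ∨ ((p6 → p3) → p6)) → p3) = True ⊕ False = True
¬((p5 → ((p6 ∨ p5) ∧ (p5 ↔ p6))) ⊕ ((p2 ∨ ((p6 → p3) → p6)) → p3)) = ¬True = False
((¬(p2 → p6) ↔ p3) → ((p3 ∨ p5) ⊕ p6)) → ¬((p5 → ((p6 ∨ p5) ∧ (p5 ↔ p6))) ⊕ ((p2 ∨ ((p6 → p3) → p6)) → p3)) = False → False = True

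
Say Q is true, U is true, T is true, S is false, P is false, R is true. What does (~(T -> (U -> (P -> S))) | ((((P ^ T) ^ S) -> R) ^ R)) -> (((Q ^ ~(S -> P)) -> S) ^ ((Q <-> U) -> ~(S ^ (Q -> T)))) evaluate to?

P -> S = 0 -> 0 = 1
U -> (P -> S) = 1 -> 1 = 1
T -> (U -> (P -> S)) = 1 -> 1 = 1
~(T -> (U -> (P -> S))) = ~1 = 0
P ^ T = 0 ^ 1 = 1
(P ^ T) ^ S = 1 ^ 0 = 1
((P ^ T) ^ S) -> R = 1 -> 1 = 1
(((P ^ T) ^ S) -> R) ^ R = 1 ^ 1 = 0
~(T -> (U -> (P -> S))) | ((((P ^ T) ^ S) -> R) ^ R) = 0 | 0 = 0
S -> P = 0 -> 0 = 1
~(S -> P) = ~1 = 0
Q ^ ~(S -> P) = 1 ^ 0 = 1
(Q ^ ~(S -> P)) -> S = 1 -> 0 = 0
Q <-> U = 1 <-> 1 = 1
Q -> T = 1 -> 1 = 1
S ^ (Q -> T) = 0 ^ 1 = 1
~(S ^ (Q -> T)) = ~1 = 0
(Q <-> U) -> ~(S ^ (Q -> T)) = 1 -> 0 = 0
((Q ^ ~(S -> P)) -> S) ^ ((Q <-> U) -> ~(S ^ (Q -> T))) = 0 ^ 0 = 0
(~(T -> (U -> (P -> S))) | ((((P ^ T) ^ S) -> R) ^ R)) -> (((Q ^ ~(S -> P)) -> S) ^ ((Q <-> U) -> ~(S ^ (Q -> T)))) = 0 -> 0 = 1

1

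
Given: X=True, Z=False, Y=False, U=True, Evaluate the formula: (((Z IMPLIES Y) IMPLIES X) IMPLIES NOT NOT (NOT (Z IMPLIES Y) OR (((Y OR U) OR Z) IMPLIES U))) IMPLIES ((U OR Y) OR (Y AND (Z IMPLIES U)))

Z IMPLIES Y = False IMPLIES False = True
(Z IMPLIES Y) IMPLIES X = True IMPLIES True = True
Z IMPLIES Y = False IMPLIES False = True
NOT (Z IMPLIES Y) = NOT True = False
Y OR U = False OR True = True
(Y OR U) OR Z = True OR False = True
((Y OR U) OR Z) IMPLIES U = True IMPLIES True = True
NOT (Z IMPLIES Y) OR (((Y OR U) OR Z) IMPLIES U) = False OR True = True
NOT (NOT (Z IMPLIES Y) OR (((Y OR U) OR Z) IMPLIES U)) = NOT True = False
NOT NOT (NOT (Z IMPLIES Y) OR (((Y OR U) OR Z) IMPLIES U)) = NOT False = True
((Z IMPLIES Y) IMPLIES X) IMPLIES NOT NOT (NOT (Z IMPLIES Y) OR (((Y OR U) OR Z) IMPLIES U)) = True IMPLIES True = True
U OR Y = True OR False = True
Z IMPLIES U = False IMPLIES True = True
Y AND (Z IMPLIES U) = False AND True = False
(U OR Y) OR (Y AND (Z IMPLIES U)) = True OR False = True
(((Z IMPLIES Y) IMPLIES X) IMPLIES NOT NOT (NOT (Z IMPLIES Y) OR (((Y OR U) OR Z) IMPLIES U))) IMPLIES ((U OR Y) OR (Y AND (Z IMPLIES U))) = True IMPLIES True = True

True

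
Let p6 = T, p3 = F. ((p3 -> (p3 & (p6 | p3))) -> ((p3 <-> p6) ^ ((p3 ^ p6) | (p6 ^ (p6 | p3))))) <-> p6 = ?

T

p6 | p3 = T | F = T
p3 & (p6 | p3) = F & T = F
p3 -> (p3 & (p6 | p3)) = F -> F = T
p3 <-> p6 = F <-> T = F
p3 ^ p6 = F ^ T = T
p6 | p3 = T | F = T
p6 ^ (p6 | p3) = T ^ T = F
(p3 ^ p6) | (p6 ^ (p6 | p3)) = T | F = T
(p3 <-> p6) ^ ((p3 ^ p6) | (p6 ^ (p6 | p3))) = F ^ T = T
(p3 -> (p3 & (p6 | p3))) -> ((p3 <-> p6) ^ ((p3 ^ p6) | (p6 ^ (p6 | p3)))) = T -> T = T
((p3 -> (p3 & (p6 | p3))) -> ((p3 <-> p6) ^ ((p3 ^ p6) | (p6 ^ (p6 | p3))))) <-> p6 = T <-> T = T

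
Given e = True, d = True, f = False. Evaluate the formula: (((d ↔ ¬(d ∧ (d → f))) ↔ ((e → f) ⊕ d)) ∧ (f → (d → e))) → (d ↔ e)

Substituting e=True, d=True, f=False:
d → f = True → False = False
d ∧ (d → f) = True ∧ False = False
¬(d ∧ (d → f)) = ¬False = True
d ↔ ¬(d ∧ (d → f)) = True ↔ True = True
e → f = True → False = False
(e → f) ⊕ d = False ⊕ True = True
(d ↔ ¬(d ∧ (d → f))) ↔ ((e → f) ⊕ d) = True ↔ True = True
d → e = True → True = True
f → (d → e) = False → True = True
((d ↔ ¬(d ∧ (d → f))) ↔ ((e → f) ⊕ d)) ∧ (f → (d → e)) = True ∧ True = True
d ↔ e = True ↔ True = True
(((d ↔ ¬(d ∧ (d → f))) ↔ ((e → f) ⊕ d)) ∧ (f → (d → e))) → (d ↔ e) = True → True = True

True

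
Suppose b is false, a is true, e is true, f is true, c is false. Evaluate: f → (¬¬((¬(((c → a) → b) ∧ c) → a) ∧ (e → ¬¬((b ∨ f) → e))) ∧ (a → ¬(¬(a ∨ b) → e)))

c → a = False → True = True
(c → a) → b = True → False = False
((c → a) → b) ∧ c = False ∧ False = False
¬(((c → a) → b) ∧ c) = ¬False = True
¬(((c → a) → b) ∧ c) → a = True → True = True
b ∨ f = False ∨ True = True
(b ∨ f) → e = True → True = True
¬((b ∨ f) → e) = ¬True = False
¬¬((b ∨ f) → e) = ¬False = True
e → ¬¬((b ∨ f) → e) = True → True = True
(¬(((c → a) → b) ∧ c) → a) ∧ (e → ¬¬((b ∨ f) → e)) = True ∧ True = True
¬((¬(((c → a) → b) ∧ c) → a) ∧ (e → ¬¬((b ∨ f) → e))) = ¬True = False
¬¬((¬(((c → a) → b) ∧ c) → a) ∧ (e → ¬¬((b ∨ f) → e))) = ¬False = True
a ∨ b = True ∨ False = True
¬(a ∨ b) = ¬True = False
¬(a ∨ b) → e = False → True = True
¬(¬(a ∨ b) → e) = ¬True = False
a → ¬(¬(a ∨ b) → e) = True → False = False
¬¬((¬(((c → a) → b) ∧ c) → a) ∧ (e → ¬¬((b ∨ f) → e))) ∧ (a → ¬(¬(a ∨ b) → e)) = True ∧ False = False
f → (¬¬((¬(((c → a) → b) ∧ c) → a) ∧ (e → ¬¬((b ∨ f) → e))) ∧ (a → ¬(¬(a ∨ b) → e))) = True → False = False

False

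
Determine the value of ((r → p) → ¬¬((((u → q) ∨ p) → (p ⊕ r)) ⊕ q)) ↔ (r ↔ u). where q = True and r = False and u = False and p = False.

Substituting q=True, r=False, u=False, p=False:
r → p = False → False = True
u → q = False → True = True
(u → q) ∨ p = True ∨ False = True
p ⊕ r = False ⊕ False = False
((u → q) ∨ p) → (p ⊕ r) = True → False = False
(((u → q) ∨ p) → (p ⊕ r)) ⊕ q = False ⊕ True = True
¬((((u → q) ∨ p) → (p ⊕ r)) ⊕ q) = ¬True = False
¬¬((((u → q) ∨ p) → (p ⊕ r)) ⊕ q) = ¬False = True
(r → p) → ¬¬((((u → q) ∨ p) → (p ⊕ r)) ⊕ q) = True → True = True
r ↔ u = False ↔ False = True
((r → p) → ¬¬((((u → q) ∨ p) → (p ⊕ r)) ⊕ q)) ↔ (r ↔ u) = True ↔ True = True

True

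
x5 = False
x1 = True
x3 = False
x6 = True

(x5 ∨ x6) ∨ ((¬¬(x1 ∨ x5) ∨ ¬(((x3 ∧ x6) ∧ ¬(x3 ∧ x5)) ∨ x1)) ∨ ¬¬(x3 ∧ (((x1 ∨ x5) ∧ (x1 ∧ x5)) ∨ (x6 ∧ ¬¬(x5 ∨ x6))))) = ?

Substituting x5=False, x1=True, x3=False, x6=True:
x5 ∨ x6 = False ∨ True = True
x1 ∨ x5 = True ∨ False = True
¬(x1 ∨ x5) = ¬True = False
¬¬(x1 ∨ x5) = ¬False = True
x3 ∧ x6 = False ∧ True = False
x3 ∧ x5 = False ∧ False = False
¬(x3 ∧ x5) = ¬False = True
(x3 ∧ x6) ∧ ¬(x3 ∧ x5) = False ∧ True = False
((x3 ∧ x6) ∧ ¬(x3 ∧ x5)) ∨ x1 = False ∨ True = True
¬(((x3 ∧ x6) ∧ ¬(x3 ∧ x5)) ∨ x1) = ¬True = False
¬¬(x1 ∨ x5) ∨ ¬(((x3 ∧ x6) ∧ ¬(x3 ∧ x5)) ∨ x1) = True ∨ False = True
x1 ∨ x5 = True ∨ False = True
x1 ∧ x5 = True ∧ False = False
(x1 ∨ x5) ∧ (x1 ∧ x5) = True ∧ False = False
x5 ∨ x6 = False ∨ True = True
¬(x5 ∨ x6) = ¬True = False
¬¬(x5 ∨ x6) = ¬False = True
x6 ∧ ¬¬(x5 ∨ x6) = True ∧ True = True
((x1 ∨ x5) ∧ (x1 ∧ x5)) ∨ (x6 ∧ ¬¬(x5 ∨ x6)) = False ∨ True = True
x3 ∧ (((x1 ∨ x5) ∧ (x1 ∧ x5)) ∨ (x6 ∧ ¬¬(x5 ∨ x6))) = False ∧ True = False
¬(x3 ∧ (((x1 ∨ x5) ∧ (x1 ∧ x5)) ∨ (x6 ∧ ¬¬(x5 ∨ x6)))) = ¬False = True
¬¬(x3 ∧ (((x1 ∨ x5) ∧ (x1 ∧ x5)) ∨ (x6 ∧ ¬¬(x5 ∨ x6)))) = ¬True = False
(¬¬(x1 ∨ x5) ∨ ¬(((x3 ∧ x6) ∧ ¬(x3 ∧ x5)) ∨ x1)) ∨ ¬¬(x3 ∧ (((x1 ∨ x5) ∧ (x1 ∧ x5)) ∨ (x6 ∧ ¬¬(x5 ∨ x6)))) = True ∨ False = True
(x5 ∨ x6) ∨ ((¬¬(x1 ∨ x5) ∨ ¬(((x3 ∧ x6) ∧ ¬(x3 ∧ x5)) ∨ x1)) ∨ ¬¬(x3 ∧ (((x1 ∨ x5) ∧ (x1 ∧ x5)) ∨ (x6 ∧ ¬¬(x5 ∨ x6))))) = True ∨ True = True

True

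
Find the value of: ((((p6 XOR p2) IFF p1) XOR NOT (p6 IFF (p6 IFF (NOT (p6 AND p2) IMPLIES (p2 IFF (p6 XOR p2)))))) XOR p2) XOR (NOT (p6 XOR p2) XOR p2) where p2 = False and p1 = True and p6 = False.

True

Substituting p2=False, p1=True, p6=False:
p6 XOR p2 = False XOR False = False
(p6 XOR p2) IFF p1 = False IFF True = False
p6 AND p2 = False AND False = False
NOT (p6 AND p2) = NOT False = True
p6 XOR p2 = False XOR False = False
p2 IFF (p6 XOR p2) = False IFF False = True
NOT (p6 AND p2) IMPLIES (p2 IFF (p6 XOR p2)) = True IMPLIES True = True
p6 IFF (NOT (p6 AND p2) IMPLIES (p2 IFF (p6 XOR p2))) = False IFF True = False
p6 IFF (p6 IFF (NOT (p6 AND p2) IMPLIES (p2 IFF (p6 XOR p2)))) = False IFF False = True
NOT (p6 IFF (p6 IFF (NOT (p6 AND p2) IMPLIES (p2 IFF (p6 XOR p2))))) = NOT True = False
((p6 XOR p2) IFF p1) XOR NOT (p6 IFF (p6 IFF (NOT (p6 AND p2) IMPLIES (p2 IFF (p6 XOR p2))))) = False XOR False = False
(((p6 XOR p2) IFF p1) XOR NOT (p6 IFF (p6 IFF (NOT (p6 AND p2) IMPLIES (p2 IFF (p6 XOR p2)))))) XOR p2 = False XOR False = False
p6 XOR p2 = False XOR False = False
NOT (p6 XOR p2) = NOT False = True
NOT (p6 XOR p2) XOR p2 = True XOR False = True
((((p6 XOR p2) IFF p1) XOR NOT (p6 IFF (p6 IFF (NOT (p6 AND p2) IMPLIES (p2 IFF (p6 XOR p2)))))) XOR p2) XOR (NOT (p6 XOR p2) XOR p2) = False XOR True = True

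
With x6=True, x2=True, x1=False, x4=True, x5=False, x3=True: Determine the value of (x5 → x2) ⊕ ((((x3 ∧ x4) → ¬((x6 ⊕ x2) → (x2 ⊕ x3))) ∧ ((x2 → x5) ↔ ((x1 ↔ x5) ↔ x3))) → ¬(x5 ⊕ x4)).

False

x5 → x2 = False → True = True
x3 ∧ x4 = True ∧ True = True
x6 ⊕ x2 = True ⊕ True = False
x2 ⊕ x3 = True ⊕ True = False
(x6 ⊕ x2) → (x2 ⊕ x3) = False → False = True
¬((x6 ⊕ x2) → (x2 ⊕ x3)) = ¬True = False
(x3 ∧ x4) → ¬((x6 ⊕ x2) → (x2 ⊕ x3)) = True → False = False
x2 → x5 = True → False = False
x1 ↔ x5 = False ↔ False = True
(x1 ↔ x5) ↔ x3 = True ↔ True = True
(x2 → x5) ↔ ((x1 ↔ x5) ↔ x3) = False ↔ True = False
((x3 ∧ x4) → ¬((x6 ⊕ x2) → (x2 ⊕ x3))) ∧ ((x2 → x5) ↔ ((x1 ↔ x5) ↔ x3)) = False ∧ False = False
x5 ⊕ x4 = False ⊕ True = True
¬(x5 ⊕ x4) = ¬True = False
(((x3 ∧ x4) → ¬((x6 ⊕ x2) → (x2 ⊕ x3))) ∧ ((x2 → x5) ↔ ((x1 ↔ x5) ↔ x3))) → ¬(x5 ⊕ x4) = False → False = True
(x5 → x2) ⊕ ((((x3 ∧ x4) → ¬((x6 ⊕ x2) → (x2 ⊕ x3))) ∧ ((x2 → x5) ↔ ((x1 ↔ x5) ↔ x3))) → ¬(x5 ⊕ x4)) = True ⊕ True = False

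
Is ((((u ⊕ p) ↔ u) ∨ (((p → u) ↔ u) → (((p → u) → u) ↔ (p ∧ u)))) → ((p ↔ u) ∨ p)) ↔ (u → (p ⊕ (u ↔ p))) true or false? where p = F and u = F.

u ⊕ p = F ⊕ F = F
(u ⊕ p) ↔ u = F ↔ F = T
p → u = F → F = T
(p → u) ↔ u = T ↔ F = F
p → u = F → F = T
(p → u) → u = T → F = F
p ∧ u = F ∧ F = F
((p → u) → u) ↔ (p ∧ u) = F ↔ F = T
((p → u) ↔ u) → (((p → u) → u) ↔ (p ∧ u)) = F → T = T
((u ⊕ p) ↔ u) ∨ (((p → u) ↔ u) → (((p → u) → u) ↔ (p ∧ u))) = T ∨ T = T
p ↔ u = F ↔ F = T
(p ↔ u) ∨ p = T ∨ F = T
(((u ⊕ p) ↔ u) ∨ (((p → u) ↔ u) → (((p → u) → u) ↔ (p ∧ u)))) → ((p ↔ u) ∨ p) = T → T = T
u ↔ p = F ↔ F = T
p ⊕ (u ↔ p) = F ⊕ T = T
u → (p ⊕ (u ↔ p)) = F → T = T
((((u ⊕ p) ↔ u) ∨ (((p → u) ↔ u) → (((p → u) → u) ↔ (p ∧ u)))) → ((p ↔ u) ∨ p)) ↔ (u → (p ⊕ (u ↔ p))) = T ↔ T = T

T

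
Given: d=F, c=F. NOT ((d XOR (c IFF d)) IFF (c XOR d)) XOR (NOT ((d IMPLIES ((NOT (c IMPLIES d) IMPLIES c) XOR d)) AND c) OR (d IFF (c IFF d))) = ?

c IFF d = F IFF F = T
d XOR (c IFF d) = F XOR T = T
c XOR d = F XOR F = F
(d XOR (c IFF d)) IFF (c XOR d) = T IFF F = F
NOT ((d XOR (c IFF d)) IFF (c XOR d)) = NOT F = T
c IMPLIES d = F IMPLIES F = T
NOT (c IMPLIES d) = NOT T = F
NOT (c IMPLIES d) IMPLIES c = F IMPLIES F = T
(NOT (c IMPLIES d) IMPLIES c) XOR d = T XOR F = T
d IMPLIES ((NOT (c IMPLIES d) IMPLIES c) XOR d) = F IMPLIES T = T
(d IMPLIES ((NOT (c IMPLIES d) IMPLIES c) XOR d)) AND c = T AND F = F
NOT ((d IMPLIES ((NOT (c IMPLIES d) IMPLIES c) XOR d)) AND c) = NOT F = T
c IFF d = F IFF F = T
d IFF (c IFF d) = F IFF T = F
NOT ((d IMPLIES ((NOT (c IMPLIES d) IMPLIES c) XOR d)) AND c) OR (d IFF (c IFF d)) = T OR F = T
NOT ((d XOR (c IFF d)) IFF (c XOR d)) XOR (NOT ((d IMPLIES ((NOT (c IMPLIES d) IMPLIES c) XOR d)) AND c) OR (d IFF (c IFF d))) = T XOR T = F

F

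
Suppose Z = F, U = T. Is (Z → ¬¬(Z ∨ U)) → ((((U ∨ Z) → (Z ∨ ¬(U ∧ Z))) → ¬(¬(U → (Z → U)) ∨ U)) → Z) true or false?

Z ∨ U = F ∨ T = T
¬(Z ∨ U) = ¬T = F
¬¬(Z ∨ U) = ¬F = T
Z → ¬¬(Z ∨ U) = F → T = T
U ∨ Z = T ∨ F = T
U ∧ Z = T ∧ F = F
¬(U ∧ Z) = ¬F = T
Z ∨ ¬(U ∧ Z) = F ∨ T = T
(U ∨ Z) → (Z ∨ ¬(U ∧ Z)) = T → T = T
Z → U = F → T = T
U → (Z → U) = T → T = T
¬(U → (Z → U)) = ¬T = F
¬(U → (Z → U)) ∨ U = F ∨ T = T
¬(¬(U → (Z → U)) ∨ U) = ¬T = F
((U ∨ Z) → (Z ∨ ¬(U ∧ Z))) → ¬(¬(U → (Z → U)) ∨ U) = T → F = F
(((U ∨ Z) → (Z ∨ ¬(U ∧ Z))) → ¬(¬(U → (Z → U)) ∨ U)) → Z = F → F = T
(Z → ¬¬(Z ∨ U)) → ((((U ∨ Z) → (Z ∨ ¬(U ∧ Z))) → ¬(¬(U → (Z → U)) ∨ U)) → Z) = T → T = T

T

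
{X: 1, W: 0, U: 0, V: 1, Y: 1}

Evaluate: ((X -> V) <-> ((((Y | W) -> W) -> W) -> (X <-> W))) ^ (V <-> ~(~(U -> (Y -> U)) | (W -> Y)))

0

X -> V = 1 -> 1 = 1
Y | W = 1 | 0 = 1
(Y | W) -> W = 1 -> 0 = 0
((Y | W) -> W) -> W = 0 -> 0 = 1
X <-> W = 1 <-> 0 = 0
(((Y | W) -> W) -> W) -> (X <-> W) = 1 -> 0 = 0
(X -> V) <-> ((((Y | W) -> W) -> W) -> (X <-> W)) = 1 <-> 0 = 0
Y -> U = 1 -> 0 = 0
U -> (Y -> U) = 0 -> 0 = 1
~(U -> (Y -> U)) = ~1 = 0
W -> Y = 0 -> 1 = 1
~(U -> (Y -> U)) | (W -> Y) = 0 | 1 = 1
~(~(U -> (Y -> U)) | (W -> Y)) = ~1 = 0
V <-> ~(~(U -> (Y -> U)) | (W -> Y)) = 1 <-> 0 = 0
((X -> V) <-> ((((Y | W) -> W) -> W) -> (X <-> W))) ^ (V <-> ~(~(U -> (Y -> U)) | (W -> Y))) = 0 ^ 0 = 0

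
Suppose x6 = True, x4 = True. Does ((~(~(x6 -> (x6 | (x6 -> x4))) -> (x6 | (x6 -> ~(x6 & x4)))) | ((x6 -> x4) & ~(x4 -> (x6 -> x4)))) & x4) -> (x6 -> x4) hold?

True

x6 -> x4 = True -> True = True
x6 | (x6 -> x4) = True | True = True
x6 -> (x6 | (x6 -> x4)) = True -> True = True
~(x6 -> (x6 | (x6 -> x4))) = ~True = False
x6 & x4 = True & True = True
~(x6 & x4) = ~True = False
x6 -> ~(x6 & x4) = True -> False = False
x6 | (x6 -> ~(x6 & x4)) = True | False = True
~(x6 -> (x6 | (x6 -> x4))) -> (x6 | (x6 -> ~(x6 & x4))) = False -> True = True
~(~(x6 -> (x6 | (x6 -> x4))) -> (x6 | (x6 -> ~(x6 & x4)))) = ~True = False
x6 -> x4 = True -> True = True
x6 -> x4 = True -> True = True
x4 -> (x6 -> x4) = True -> True = True
~(x4 -> (x6 -> x4)) = ~True = False
(x6 -> x4) & ~(x4 -> (x6 -> x4)) = True & False = False
~(~(x6 -> (x6 | (x6 -> x4))) -> (x6 | (x6 -> ~(x6 & x4)))) | ((x6 -> x4) & ~(x4 -> (x6 -> x4))) = False | False = False
(~(~(x6 -> (x6 | (x6 -> x4))) -> (x6 | (x6 -> ~(x6 & x4)))) | ((x6 -> x4) & ~(x4 -> (x6 -> x4)))) & x4 = False & True = False
x6 -> x4 = True -> True = True
((~(~(x6 -> (x6 | (x6 -> x4))) -> (x6 | (x6 -> ~(x6 & x4)))) | ((x6 -> x4) & ~(x4 -> (x6 -> x4)))) & x4) -> (x6 -> x4) = False -> True = True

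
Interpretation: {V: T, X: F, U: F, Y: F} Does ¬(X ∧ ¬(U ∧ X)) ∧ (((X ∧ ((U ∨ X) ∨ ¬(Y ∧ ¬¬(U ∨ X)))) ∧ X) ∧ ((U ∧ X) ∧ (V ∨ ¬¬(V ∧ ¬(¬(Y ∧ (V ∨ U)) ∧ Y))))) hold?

F

U ∧ X = F ∧ F = F
¬(U ∧ X) = ¬F = T
X ∧ ¬(U ∧ X) = F ∧ T = F
¬(X ∧ ¬(U ∧ X)) = ¬F = T
U ∨ X = F ∨ F = F
U ∨ X = F ∨ F = F
¬(U ∨ X) = ¬F = T
¬¬(U ∨ X) = ¬T = F
Y ∧ ¬¬(U ∨ X) = F ∧ F = F
¬(Y ∧ ¬¬(U ∨ X)) = ¬F = T
(U ∨ X) ∨ ¬(Y ∧ ¬¬(U ∨ X)) = F ∨ T = T
X ∧ ((U ∨ X) ∨ ¬(Y ∧ ¬¬(U ∨ X))) = F ∧ T = F
(X ∧ ((U ∨ X) ∨ ¬(Y ∧ ¬¬(U ∨ X)))) ∧ X = F ∧ F = F
U ∧ X = F ∧ F = F
V ∨ U = T ∨ F = T
Y ∧ (V ∨ U) = F ∧ T = F
¬(Y ∧ (V ∨ U)) = ¬F = T
¬(Y ∧ (V ∨ U)) ∧ Y = T ∧ F = F
¬(¬(Y ∧ (V ∨ U)) ∧ Y) = ¬F = T
V ∧ ¬(¬(Y ∧ (V ∨ U)) ∧ Y) = T ∧ T = T
¬(V ∧ ¬(¬(Y ∧ (V ∨ U)) ∧ Y)) = ¬T = F
¬¬(V ∧ ¬(¬(Y ∧ (V ∨ U)) ∧ Y)) = ¬F = T
V ∨ ¬¬(V ∧ ¬(¬(Y ∧ (V ∨ U)) ∧ Y)) = T ∨ T = T
(U ∧ X) ∧ (V ∨ ¬¬(V ∧ ¬(¬(Y ∧ (V ∨ U)) ∧ Y))) = F ∧ T = F
((X ∧ ((U ∨ X) ∨ ¬(Y ∧ ¬¬(U ∨ X)))) ∧ X) ∧ ((U ∧ X) ∧ (V ∨ ¬¬(V ∧ ¬(¬(Y ∧ (V ∨ U)) ∧ Y)))) = F ∧ F = F
¬(X ∧ ¬(U ∧ X)) ∧ (((X ∧ ((U ∨ X) ∨ ¬(Y ∧ ¬¬(U ∨ X)))) ∧ X) ∧ ((U ∧ X) ∧ (V ∨ ¬¬(V ∧ ¬(¬(Y ∧ (V ∨ U)) ∧ Y))))) = T ∧ F = F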